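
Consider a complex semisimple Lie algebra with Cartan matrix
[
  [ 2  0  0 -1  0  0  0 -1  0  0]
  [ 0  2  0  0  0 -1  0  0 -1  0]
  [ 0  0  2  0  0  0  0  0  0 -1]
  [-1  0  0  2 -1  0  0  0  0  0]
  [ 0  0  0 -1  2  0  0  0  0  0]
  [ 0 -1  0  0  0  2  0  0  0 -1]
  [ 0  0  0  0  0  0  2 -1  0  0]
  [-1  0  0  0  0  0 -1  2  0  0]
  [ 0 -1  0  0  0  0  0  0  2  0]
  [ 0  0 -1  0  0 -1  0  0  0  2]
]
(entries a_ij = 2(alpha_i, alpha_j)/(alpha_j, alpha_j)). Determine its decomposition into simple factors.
The diagram associated to this matrix has two connected components: the simple roots {alpha_1, alpha_4, alpha_5, alpha_7, alpha_8} form a chain of 5 nodes with single edges (A_5), and {alpha_2, alpha_3, alpha_6, alpha_9, alpha_10} form a chain of 5 nodes with single edges (A_5). A semisimple Lie algebra decomposes uniquely as the direct sum of simple ideals, one per connected component of its Dynkin diagram, so g ≅ A_5 ⊕ A_5 (dimension 35 + 35 = 70).

A_5 + A_5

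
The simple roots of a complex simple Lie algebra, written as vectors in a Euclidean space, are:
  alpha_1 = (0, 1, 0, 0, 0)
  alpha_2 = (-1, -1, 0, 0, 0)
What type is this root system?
B2

Compute the Cartan integers a_ij = 2(alpha_i, alpha_j)/(alpha_j, alpha_j); the resulting 2x2 Cartan matrix is
[[2, -1], [-2, 2]].
The roots have two lengths (squared-length ratio 2:1); the short ones are alpha_{1}. The associated Dynkin diagram is a chain of 2 nodes with a double edge at one end; the terminal node there is the unique short simple root (B_2), so the type is B_2 (the algebra so(5)).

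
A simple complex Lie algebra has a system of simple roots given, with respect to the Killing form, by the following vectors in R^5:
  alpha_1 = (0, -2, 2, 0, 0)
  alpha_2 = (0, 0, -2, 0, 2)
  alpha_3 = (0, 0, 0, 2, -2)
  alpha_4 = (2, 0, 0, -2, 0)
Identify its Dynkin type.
A_4

Compute the Cartan integers a_ij = 2(alpha_i, alpha_j)/(alpha_j, alpha_j); the resulting 4x4 Cartan matrix is
[[2, -1, 0, 0], [-1, 2, -1, 0], [0, -1, 2, -1], [0, 0, -1, 2]].
All simple roots have the same length, so the diagram is simply laced. The associated Dynkin diagram is a chain of 4 nodes with single edges (A_4), so the type is A_4 (the algebra sl(5)).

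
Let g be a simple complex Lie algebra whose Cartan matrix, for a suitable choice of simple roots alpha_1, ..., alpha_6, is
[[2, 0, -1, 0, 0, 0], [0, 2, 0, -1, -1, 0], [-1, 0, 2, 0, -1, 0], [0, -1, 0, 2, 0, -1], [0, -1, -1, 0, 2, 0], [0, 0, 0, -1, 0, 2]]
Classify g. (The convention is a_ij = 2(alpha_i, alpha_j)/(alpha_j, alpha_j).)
A_6 (sl(7))

The matrix has rank 6 with 2's on the diagonal. Reading the off-diagonal entries as Dynkin edges (a single edge where a_ij = a_ji = -1; a double or triple edge where a_ij * a_ji = 2 or 3), the diagram is a chain of 6 nodes with single edges (A_6). One simple-root ordering that puts it in standard form is (alpha_1, alpha_3, alpha_5, alpha_2, alpha_4, alpha_6). So the algebra is type A_6, i.e. sl(7).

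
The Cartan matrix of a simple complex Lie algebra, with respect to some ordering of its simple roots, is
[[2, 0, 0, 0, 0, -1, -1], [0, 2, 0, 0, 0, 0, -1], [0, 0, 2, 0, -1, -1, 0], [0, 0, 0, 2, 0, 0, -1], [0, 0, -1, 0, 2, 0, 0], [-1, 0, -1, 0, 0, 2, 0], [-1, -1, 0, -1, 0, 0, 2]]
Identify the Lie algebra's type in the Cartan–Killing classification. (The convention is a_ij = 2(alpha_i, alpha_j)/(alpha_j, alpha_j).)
The matrix has rank 7 with 2's on the diagonal. Reading the off-diagonal entries as Dynkin edges (a single edge where a_ij = a_ji = -1; a double or triple edge where a_ij * a_ji = 2 or 3), the diagram is a chain of 5 nodes with a fork of two nodes at one end (D_7). One simple-root ordering that puts it in standard form is (alpha_5, alpha_3, alpha_6, alpha_1, alpha_7, alpha_4, alpha_2). So the algebra is type D_7, i.e. so(14).

D_7 (so(14))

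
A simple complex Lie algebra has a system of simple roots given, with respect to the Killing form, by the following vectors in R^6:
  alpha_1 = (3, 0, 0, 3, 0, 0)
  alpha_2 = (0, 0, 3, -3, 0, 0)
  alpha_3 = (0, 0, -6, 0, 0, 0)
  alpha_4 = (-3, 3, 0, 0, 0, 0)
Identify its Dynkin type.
C_4 (sp(8))

Compute the Cartan integers a_ij = 2(alpha_i, alpha_j)/(alpha_j, alpha_j); the resulting 4x4 Cartan matrix is
[[2, -1, 0, -1], [-1, 2, -1, 0], [0, -2, 2, 0], [-1, 0, 0, 2]].
The roots have two lengths (squared-length ratio 2:1); the short ones are alpha_{1,2,4}. The associated Dynkin diagram is a chain of 4 nodes with a double edge at one end; the terminal node there is the unique long simple root (C_4), so the type is C_4 (the algebra sp(8)).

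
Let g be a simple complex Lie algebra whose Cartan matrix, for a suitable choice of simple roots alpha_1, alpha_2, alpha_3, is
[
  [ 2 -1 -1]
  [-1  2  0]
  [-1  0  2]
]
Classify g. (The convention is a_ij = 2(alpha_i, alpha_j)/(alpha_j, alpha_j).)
A_3 (sl(4))

The matrix has rank 3 with 2's on the diagonal. Reading the off-diagonal entries as Dynkin edges (a single edge where a_ij = a_ji = -1; a double or triple edge where a_ij * a_ji = 2 or 3), the diagram is a chain of 3 nodes with single edges (A_3). One simple-root ordering that puts it in standard form is (alpha_2, alpha_1, alpha_3). So the algebra is type A_3, i.e. sl(4).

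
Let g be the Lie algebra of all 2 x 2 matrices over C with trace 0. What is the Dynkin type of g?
This is sl(2), which has dimension 2^2 - 1 = 3 and rank 2 - 1 = 1 (a Cartan subalgebra is the diagonal traceless matrices). In the classification of classical Lie algebras, the special linear algebra sl(n+1) has type A_n; here n = 1, so the Dynkin diagram is a chain of 1 nodes with single edges (A_1). Hence the type is A_1.

A_1 (sl(2))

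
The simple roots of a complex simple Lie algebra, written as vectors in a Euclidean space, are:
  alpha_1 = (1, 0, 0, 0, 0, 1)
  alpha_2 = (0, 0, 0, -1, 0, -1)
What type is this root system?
type A_2

Compute the Cartan integers a_ij = 2(alpha_i, alpha_j)/(alpha_j, alpha_j); the resulting 2x2 Cartan matrix is
[[2, -1], [-1, 2]].
All simple roots have the same length, so the diagram is simply laced. The associated Dynkin diagram is a chain of 2 nodes with single edges (A_2), so the type is A_2 (the algebra sl(3)).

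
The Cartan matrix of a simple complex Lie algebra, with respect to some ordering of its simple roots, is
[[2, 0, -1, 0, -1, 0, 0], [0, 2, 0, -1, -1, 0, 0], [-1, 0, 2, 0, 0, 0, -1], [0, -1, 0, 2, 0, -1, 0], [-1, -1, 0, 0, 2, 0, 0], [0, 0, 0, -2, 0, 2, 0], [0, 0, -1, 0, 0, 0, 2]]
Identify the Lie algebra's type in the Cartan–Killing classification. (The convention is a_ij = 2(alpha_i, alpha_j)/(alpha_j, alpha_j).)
type C_7

The matrix has rank 7 with 2's on the diagonal. Reading the off-diagonal entries as Dynkin edges (a single edge where a_ij = a_ji = -1; a double or triple edge where a_ij * a_ji = 2 or 3), the diagram is a chain of 7 nodes with a double edge at one end; the terminal node there is the unique long simple root (C_7). One simple-root ordering that puts it in standard form is (alpha_7, alpha_3, alpha_1, alpha_5, alpha_2, alpha_4, alpha_6). So the algebra is type C_7, i.e. sp(14).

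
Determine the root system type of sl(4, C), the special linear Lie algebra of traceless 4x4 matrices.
This is sl(4), which has dimension 4^2 - 1 = 15 and rank 4 - 1 = 3 (a Cartan subalgebra is the diagonal traceless matrices). In the classification of classical Lie algebras, the special linear algebra sl(n+1) has type A_n; here n = 3, so the Dynkin diagram is a chain of 3 nodes with single edges (A_3). Hence the type is A_3.

type A_3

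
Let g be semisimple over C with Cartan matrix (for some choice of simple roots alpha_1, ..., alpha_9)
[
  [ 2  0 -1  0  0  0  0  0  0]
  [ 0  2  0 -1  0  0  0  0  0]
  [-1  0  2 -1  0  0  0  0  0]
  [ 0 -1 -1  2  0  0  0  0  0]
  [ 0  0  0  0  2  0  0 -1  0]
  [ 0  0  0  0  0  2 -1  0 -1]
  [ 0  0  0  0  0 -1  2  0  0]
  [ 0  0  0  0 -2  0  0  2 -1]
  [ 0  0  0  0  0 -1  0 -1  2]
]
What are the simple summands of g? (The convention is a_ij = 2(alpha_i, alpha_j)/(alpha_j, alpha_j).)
The diagram associated to this matrix has two connected components: the simple roots {alpha_1, alpha_2, alpha_3, alpha_4} form a chain of 4 nodes with single edges (A_4), and {alpha_5, alpha_6, alpha_7, alpha_8, alpha_9} form a chain of 5 nodes with a double edge at one end; the terminal node there is the unique short simple root (B_5). A semisimple Lie algebra decomposes uniquely as the direct sum of simple ideals, one per connected component of its Dynkin diagram, so g ≅ A_4 ⊕ B_5 (dimension 24 + 55 = 79).

A_4 (sl(5)) ⊕ B_5 (so(11))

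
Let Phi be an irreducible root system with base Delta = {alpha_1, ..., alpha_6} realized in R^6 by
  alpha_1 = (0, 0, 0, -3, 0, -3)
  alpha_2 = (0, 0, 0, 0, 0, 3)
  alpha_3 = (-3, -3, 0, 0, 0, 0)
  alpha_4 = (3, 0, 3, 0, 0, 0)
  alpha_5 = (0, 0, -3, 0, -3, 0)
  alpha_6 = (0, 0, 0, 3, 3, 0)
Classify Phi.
type B_6

Compute the Cartan integers a_ij = 2(alpha_i, alpha_j)/(alpha_j, alpha_j); the resulting 6x6 Cartan matrix is
[[2, -2, 0, 0, 0, -1], [-1, 2, 0, 0, 0, 0], [0, 0, 2, -1, 0, 0], [0, 0, -1, 2, -1, 0], [0, 0, 0, -1, 2, -1], [-1, 0, 0, 0, -1, 2]].
The roots have two lengths (squared-length ratio 2:1); the short ones are alpha_{2}. The associated Dynkin diagram is a chain of 6 nodes with a double edge at one end; the terminal node there is the unique short simple root (B_6), so the type is B_6 (the algebra so(13)).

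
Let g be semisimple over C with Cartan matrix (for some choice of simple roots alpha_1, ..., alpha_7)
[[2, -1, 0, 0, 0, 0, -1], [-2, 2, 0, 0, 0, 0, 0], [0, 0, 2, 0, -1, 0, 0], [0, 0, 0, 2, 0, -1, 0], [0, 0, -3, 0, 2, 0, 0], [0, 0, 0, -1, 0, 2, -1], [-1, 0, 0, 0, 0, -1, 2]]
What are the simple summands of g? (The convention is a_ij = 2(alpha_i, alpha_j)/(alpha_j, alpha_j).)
The diagram associated to this matrix has two connected components: the simple roots {alpha_1, alpha_2, alpha_4, alpha_6, alpha_7} form a chain of 5 nodes with a double edge at one end; the terminal node there is the unique long simple root (C_5), and {alpha_3, alpha_5} form two nodes joined by a triple edge (G_2). A semisimple Lie algebra decomposes uniquely as the direct sum of simple ideals, one per connected component of its Dynkin diagram, so g ≅ C_5 ⊕ G_2 (dimension 55 + 14 = 69).

type C_5 + type G_2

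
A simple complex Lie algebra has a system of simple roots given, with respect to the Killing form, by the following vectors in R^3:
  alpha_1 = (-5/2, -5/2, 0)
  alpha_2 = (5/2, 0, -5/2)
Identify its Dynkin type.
type A_2

Compute the Cartan integers a_ij = 2(alpha_i, alpha_j)/(alpha_j, alpha_j); the resulting 2x2 Cartan matrix is
[[2, -1], [-1, 2]].
All simple roots have the same length, so the diagram is simply laced. The associated Dynkin diagram is a chain of 2 nodes with single edges (A_2), so the type is A_2 (the algebra sl(3)).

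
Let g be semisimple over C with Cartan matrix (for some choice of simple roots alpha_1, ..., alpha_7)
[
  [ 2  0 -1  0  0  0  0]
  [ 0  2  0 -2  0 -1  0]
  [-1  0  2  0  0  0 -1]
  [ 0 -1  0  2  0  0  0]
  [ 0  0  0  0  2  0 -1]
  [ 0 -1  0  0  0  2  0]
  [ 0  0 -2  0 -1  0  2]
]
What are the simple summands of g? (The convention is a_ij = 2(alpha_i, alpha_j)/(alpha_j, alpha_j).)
B_3 ⊕ F_4

The diagram associated to this matrix has two connected components: the simple roots {alpha_2, alpha_4, alpha_6} form a chain of 3 nodes with a double edge at one end; the terminal node there is the unique short simple root (B_3), and {alpha_1, alpha_3, alpha_5, alpha_7} form a chain of 4 nodes with a double edge between the middle two (F_4). A semisimple Lie algebra decomposes uniquely as the direct sum of simple ideals, one per connected component of its Dynkin diagram, so g ≅ B_3 ⊕ F_4 (dimension 21 + 52 = 73).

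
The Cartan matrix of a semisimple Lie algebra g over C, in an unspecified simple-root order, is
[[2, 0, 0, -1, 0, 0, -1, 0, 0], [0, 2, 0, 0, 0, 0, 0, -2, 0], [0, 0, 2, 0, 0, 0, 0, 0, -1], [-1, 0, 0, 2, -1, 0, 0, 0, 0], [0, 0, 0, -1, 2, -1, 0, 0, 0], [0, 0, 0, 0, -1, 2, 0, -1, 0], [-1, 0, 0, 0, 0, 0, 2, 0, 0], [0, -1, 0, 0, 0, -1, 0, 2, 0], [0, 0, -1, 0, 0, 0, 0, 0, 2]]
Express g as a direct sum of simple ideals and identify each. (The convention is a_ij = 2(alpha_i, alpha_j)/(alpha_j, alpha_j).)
The diagram associated to this matrix has two connected components: the simple roots {alpha_3, alpha_9} form a chain of 2 nodes with single edges (A_2), and {alpha_1, alpha_2, alpha_4, alpha_5, alpha_6, alpha_7, alpha_8} form a chain of 7 nodes with a double edge at one end; the terminal node there is the unique long simple root (C_7). A semisimple Lie algebra decomposes uniquely as the direct sum of simple ideals, one per connected component of its Dynkin diagram, so g ≅ A_2 ⊕ C_7 (dimension 8 + 105 = 113).

A_2 + C_7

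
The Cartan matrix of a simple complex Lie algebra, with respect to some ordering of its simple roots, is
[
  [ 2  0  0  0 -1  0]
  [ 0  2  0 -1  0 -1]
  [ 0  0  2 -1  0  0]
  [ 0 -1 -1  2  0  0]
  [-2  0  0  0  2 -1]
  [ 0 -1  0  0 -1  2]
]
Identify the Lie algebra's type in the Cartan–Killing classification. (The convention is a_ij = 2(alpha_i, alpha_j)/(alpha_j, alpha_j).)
B6

The matrix has rank 6 with 2's on the diagonal. Reading the off-diagonal entries as Dynkin edges (a single edge where a_ij = a_ji = -1; a double or triple edge where a_ij * a_ji = 2 or 3), the diagram is a chain of 6 nodes with a double edge at one end; the terminal node there is the unique short simple root (B_6). One simple-root ordering that puts it in standard form is (alpha_3, alpha_4, alpha_2, alpha_6, alpha_5, alpha_1). So the algebra is type B_6, i.e. so(13).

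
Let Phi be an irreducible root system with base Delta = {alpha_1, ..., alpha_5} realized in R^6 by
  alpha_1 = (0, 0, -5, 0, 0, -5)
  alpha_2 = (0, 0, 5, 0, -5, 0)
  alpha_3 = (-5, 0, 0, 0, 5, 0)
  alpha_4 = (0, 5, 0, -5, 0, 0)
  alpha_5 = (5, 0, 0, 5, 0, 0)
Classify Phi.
Compute the Cartan integers a_ij = 2(alpha_i, alpha_j)/(alpha_j, alpha_j); the resulting 5x5 Cartan matrix is
[[2, -1, 0, 0, 0], [-1, 2, -1, 0, 0], [0, -1, 2, 0, -1], [0, 0, 0, 2, -1], [0, 0, -1, -1, 2]].
All simple roots have the same length, so the diagram is simply laced. The associated Dynkin diagram is a chain of 5 nodes with single edges (A_5), so the type is A_5 (the algebra sl(6)).

A_5 (sl(6))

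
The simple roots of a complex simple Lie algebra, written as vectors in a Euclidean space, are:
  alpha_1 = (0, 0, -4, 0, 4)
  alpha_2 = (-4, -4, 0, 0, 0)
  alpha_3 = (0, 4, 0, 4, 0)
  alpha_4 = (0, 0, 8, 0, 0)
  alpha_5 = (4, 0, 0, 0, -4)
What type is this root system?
C5

Compute the Cartan integers a_ij = 2(alpha_i, alpha_j)/(alpha_j, alpha_j); the resulting 5x5 Cartan matrix is
[[2, 0, 0, -1, -1], [0, 2, -1, 0, -1], [0, -1, 2, 0, 0], [-2, 0, 0, 2, 0], [-1, -1, 0, 0, 2]].
The roots have two lengths (squared-length ratio 2:1); the short ones are alpha_{1,2,3,5}. The associated Dynkin diagram is a chain of 5 nodes with a double edge at one end; the terminal node there is the unique long simple root (C_5), so the type is C_5 (the algebra sp(10)).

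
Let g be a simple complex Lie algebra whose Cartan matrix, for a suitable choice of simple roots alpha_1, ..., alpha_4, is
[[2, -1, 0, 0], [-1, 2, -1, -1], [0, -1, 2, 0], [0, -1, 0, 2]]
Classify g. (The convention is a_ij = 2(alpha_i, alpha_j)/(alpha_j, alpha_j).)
D4

The matrix has rank 4 with 2's on the diagonal. Reading the off-diagonal entries as Dynkin edges (a single edge where a_ij = a_ji = -1; a double or triple edge where a_ij * a_ji = 2 or 3), the diagram is a chain of 2 nodes with a fork of two nodes at one end (D_4). One simple-root ordering that puts it in standard form is (alpha_4, alpha_2, alpha_1, alpha_3). So the algebra is type D_4, i.e. so(8).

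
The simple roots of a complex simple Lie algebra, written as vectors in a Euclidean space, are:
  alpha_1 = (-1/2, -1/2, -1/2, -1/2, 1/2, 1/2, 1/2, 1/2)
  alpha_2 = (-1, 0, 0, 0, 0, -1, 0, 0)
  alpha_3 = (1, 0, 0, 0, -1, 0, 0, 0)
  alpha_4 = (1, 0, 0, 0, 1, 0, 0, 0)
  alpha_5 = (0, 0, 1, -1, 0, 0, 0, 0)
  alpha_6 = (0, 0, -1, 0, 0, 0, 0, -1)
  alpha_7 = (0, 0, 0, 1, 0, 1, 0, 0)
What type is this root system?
Compute the Cartan integers a_ij = 2(alpha_i, alpha_j)/(alpha_j, alpha_j); the resulting 7x7 Cartan matrix is
[[2, 0, -1, 0, 0, 0, 0], [0, 2, -1, -1, 0, 0, -1], [-1, -1, 2, 0, 0, 0, 0], [0, -1, 0, 2, 0, 0, 0], [0, 0, 0, 0, 2, -1, -1], [0, 0, 0, 0, -1, 2, 0], [0, -1, 0, 0, -1, 0, 2]].
All simple roots have the same length, so the diagram is simply laced. The associated Dynkin diagram is a chain of 6 nodes with one extra node attached to the third node from one end (E_7), so the type is E_7.

E_7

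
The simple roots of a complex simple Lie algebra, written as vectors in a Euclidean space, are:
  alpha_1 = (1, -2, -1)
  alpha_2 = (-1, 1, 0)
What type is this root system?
G_2

Compute the Cartan integers a_ij = 2(alpha_i, alpha_j)/(alpha_j, alpha_j); the resulting 2x2 Cartan matrix is
[[2, -3], [-1, 2]].
The roots have two lengths (squared-length ratio 3:1); the short ones are alpha_{2}. The associated Dynkin diagram is two nodes joined by a triple edge (G_2), so the type is G_2.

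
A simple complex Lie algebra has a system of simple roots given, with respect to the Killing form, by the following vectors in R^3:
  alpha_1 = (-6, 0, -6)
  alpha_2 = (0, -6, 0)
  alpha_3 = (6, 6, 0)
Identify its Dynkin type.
Compute the Cartan integers a_ij = 2(alpha_i, alpha_j)/(alpha_j, alpha_j); the resulting 3x3 Cartan matrix is
[[2, 0, -1], [0, 2, -1], [-1, -2, 2]].
The roots have two lengths (squared-length ratio 2:1); the short ones are alpha_{2}. The associated Dynkin diagram is a chain of 3 nodes with a double edge at one end; the terminal node there is the unique short simple root (B_3), so the type is B_3 (the algebra so(7)).

B_3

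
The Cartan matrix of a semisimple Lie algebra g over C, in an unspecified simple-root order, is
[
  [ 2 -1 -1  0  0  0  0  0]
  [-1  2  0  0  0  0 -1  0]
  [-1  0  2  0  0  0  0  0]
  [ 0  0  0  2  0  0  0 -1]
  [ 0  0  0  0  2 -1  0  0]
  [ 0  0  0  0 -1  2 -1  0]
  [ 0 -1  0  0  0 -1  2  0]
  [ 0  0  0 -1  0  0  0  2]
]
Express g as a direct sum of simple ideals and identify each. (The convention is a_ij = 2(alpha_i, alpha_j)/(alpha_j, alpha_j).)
The diagram associated to this matrix has two connected components: the simple roots {alpha_4, alpha_8} form a chain of 2 nodes with single edges (A_2), and {alpha_1, alpha_2, alpha_3, alpha_5, alpha_6, alpha_7} form a chain of 6 nodes with single edges (A_6). A semisimple Lie algebra decomposes uniquely as the direct sum of simple ideals, one per connected component of its Dynkin diagram, so g ≅ A_2 ⊕ A_6 (dimension 8 + 48 = 56).

A_2 (sl(3)) + A_6 (sl(7))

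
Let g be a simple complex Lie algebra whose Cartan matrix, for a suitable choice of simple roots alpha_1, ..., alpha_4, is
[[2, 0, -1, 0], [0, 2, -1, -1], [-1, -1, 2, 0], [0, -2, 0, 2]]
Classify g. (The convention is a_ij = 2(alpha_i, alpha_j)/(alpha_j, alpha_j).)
C4

The matrix has rank 4 with 2's on the diagonal. Reading the off-diagonal entries as Dynkin edges (a single edge where a_ij = a_ji = -1; a double or triple edge where a_ij * a_ji = 2 or 3), the diagram is a chain of 4 nodes with a double edge at one end; the terminal node there is the unique long simple root (C_4). One simple-root ordering that puts it in standard form is (alpha_1, alpha_3, alpha_2, alpha_4). So the algebra is type C_4, i.e. sp(8).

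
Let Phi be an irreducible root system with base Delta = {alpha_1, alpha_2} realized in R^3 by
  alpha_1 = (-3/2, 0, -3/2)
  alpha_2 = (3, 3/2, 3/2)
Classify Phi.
type G_2

Compute the Cartan integers a_ij = 2(alpha_i, alpha_j)/(alpha_j, alpha_j); the resulting 2x2 Cartan matrix is
[[2, -1], [-3, 2]].
The roots have two lengths (squared-length ratio 3:1); the short ones are alpha_{1}. The associated Dynkin diagram is two nodes joined by a triple edge (G_2), so the type is G_2.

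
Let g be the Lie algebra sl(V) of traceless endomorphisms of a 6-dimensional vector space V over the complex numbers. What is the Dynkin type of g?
A_5 (sl(6))

This is sl(6), which has dimension 6^2 - 1 = 35 and rank 6 - 1 = 5 (a Cartan subalgebra is the diagonal traceless matrices). In the classification of classical Lie algebras, the special linear algebra sl(n+1) has type A_n; here n = 5, so the Dynkin diagram is a chain of 5 nodes with single edges (A_5). Hence the type is A_5.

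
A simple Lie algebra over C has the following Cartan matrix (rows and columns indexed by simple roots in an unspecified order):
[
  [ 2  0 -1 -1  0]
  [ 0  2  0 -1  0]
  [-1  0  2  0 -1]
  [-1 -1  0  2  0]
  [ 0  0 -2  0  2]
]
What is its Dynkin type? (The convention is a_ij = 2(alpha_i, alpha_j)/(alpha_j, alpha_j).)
The matrix has rank 5 with 2's on the diagonal. Reading the off-diagonal entries as Dynkin edges (a single edge where a_ij = a_ji = -1; a double or triple edge where a_ij * a_ji = 2 or 3), the diagram is a chain of 5 nodes with a double edge at one end; the terminal node there is the unique long simple root (C_5). One simple-root ordering that puts it in standard form is (alpha_2, alpha_4, alpha_1, alpha_3, alpha_5). So the algebra is type C_5, i.e. sp(10).

type C_5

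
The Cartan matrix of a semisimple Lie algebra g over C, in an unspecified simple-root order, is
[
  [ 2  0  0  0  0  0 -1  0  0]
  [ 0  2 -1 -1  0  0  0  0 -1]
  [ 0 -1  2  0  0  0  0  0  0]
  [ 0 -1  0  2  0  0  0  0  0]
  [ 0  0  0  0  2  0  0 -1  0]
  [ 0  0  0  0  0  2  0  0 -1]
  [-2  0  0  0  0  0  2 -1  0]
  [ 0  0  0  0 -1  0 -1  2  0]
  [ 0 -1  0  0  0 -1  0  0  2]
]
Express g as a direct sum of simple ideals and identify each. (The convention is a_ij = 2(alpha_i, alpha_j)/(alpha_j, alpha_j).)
The diagram associated to this matrix has two connected components: the simple roots {alpha_1, alpha_5, alpha_7, alpha_8} form a chain of 4 nodes with a double edge at one end; the terminal node there is the unique short simple root (B_4), and {alpha_2, alpha_3, alpha_4, alpha_6, alpha_9} form a chain of 3 nodes with a fork of two nodes at one end (D_5). A semisimple Lie algebra decomposes uniquely as the direct sum of simple ideals, one per connected component of its Dynkin diagram, so g ≅ B_4 ⊕ D_5 (dimension 36 + 45 = 81).

type B_4 ⊕ type D_5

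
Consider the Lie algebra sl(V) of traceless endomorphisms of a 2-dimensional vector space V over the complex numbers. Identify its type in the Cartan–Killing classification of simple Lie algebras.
type A_1

This is sl(2), which has dimension 2^2 - 1 = 3 and rank 2 - 1 = 1 (a Cartan subalgebra is the diagonal traceless matrices). In the classification of classical Lie algebras, the special linear algebra sl(n+1) has type A_n; here n = 1, so the Dynkin diagram is a chain of 1 nodes with single edges (A_1). Hence the type is A_1.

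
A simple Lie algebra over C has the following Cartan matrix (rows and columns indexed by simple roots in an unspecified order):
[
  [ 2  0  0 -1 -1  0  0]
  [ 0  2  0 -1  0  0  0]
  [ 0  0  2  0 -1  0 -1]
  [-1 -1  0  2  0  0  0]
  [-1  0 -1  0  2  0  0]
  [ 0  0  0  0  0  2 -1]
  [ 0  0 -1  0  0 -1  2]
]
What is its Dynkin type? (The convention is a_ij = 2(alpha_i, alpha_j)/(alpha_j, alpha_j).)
The matrix has rank 7 with 2's on the diagonal. Reading the off-diagonal entries as Dynkin edges (a single edge where a_ij = a_ji = -1; a double or triple edge where a_ij * a_ji = 2 or 3), the diagram is a chain of 7 nodes with single edges (A_7). One simple-root ordering that puts it in standard form is (alpha_2, alpha_4, alpha_1, alpha_5, alpha_3, alpha_7, alpha_6). So the algebra is type A_7, i.e. sl(8).

A_7 (sl(8))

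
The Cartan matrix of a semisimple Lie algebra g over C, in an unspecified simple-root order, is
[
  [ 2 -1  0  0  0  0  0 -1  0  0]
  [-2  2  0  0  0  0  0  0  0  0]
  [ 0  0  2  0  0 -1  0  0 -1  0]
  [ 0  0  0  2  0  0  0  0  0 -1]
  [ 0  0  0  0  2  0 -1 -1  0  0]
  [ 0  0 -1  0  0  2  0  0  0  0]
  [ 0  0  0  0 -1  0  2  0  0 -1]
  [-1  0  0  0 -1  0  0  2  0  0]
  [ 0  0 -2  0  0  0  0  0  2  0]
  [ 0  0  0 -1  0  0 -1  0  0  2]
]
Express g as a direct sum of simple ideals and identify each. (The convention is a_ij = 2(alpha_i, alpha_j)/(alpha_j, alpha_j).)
The diagram associated to this matrix has two connected components: the simple roots {alpha_3, alpha_6, alpha_9} form a chain of 3 nodes with a double edge at one end; the terminal node there is the unique long simple root (C_3), and {alpha_1, alpha_2, alpha_4, alpha_5, alpha_7, alpha_8, alpha_10} form a chain of 7 nodes with a double edge at one end; the terminal node there is the unique long simple root (C_7). A semisimple Lie algebra decomposes uniquely as the direct sum of simple ideals, one per connected component of its Dynkin diagram, so g ≅ C_3 ⊕ C_7 (dimension 21 + 105 = 126).

C_3 (sp(6)) + C_7 (sp(14))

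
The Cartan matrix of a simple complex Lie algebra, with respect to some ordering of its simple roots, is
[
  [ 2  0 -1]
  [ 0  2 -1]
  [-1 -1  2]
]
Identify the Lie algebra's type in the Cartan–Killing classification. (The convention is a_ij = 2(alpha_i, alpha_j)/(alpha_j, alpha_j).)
The matrix has rank 3 with 2's on the diagonal. Reading the off-diagonal entries as Dynkin edges (a single edge where a_ij = a_ji = -1; a double or triple edge where a_ij * a_ji = 2 or 3), the diagram is a chain of 3 nodes with single edges (A_3). One simple-root ordering that puts it in standard form is (alpha_2, alpha_3, alpha_1). So the algebra is type A_3, i.e. sl(4).

type A_3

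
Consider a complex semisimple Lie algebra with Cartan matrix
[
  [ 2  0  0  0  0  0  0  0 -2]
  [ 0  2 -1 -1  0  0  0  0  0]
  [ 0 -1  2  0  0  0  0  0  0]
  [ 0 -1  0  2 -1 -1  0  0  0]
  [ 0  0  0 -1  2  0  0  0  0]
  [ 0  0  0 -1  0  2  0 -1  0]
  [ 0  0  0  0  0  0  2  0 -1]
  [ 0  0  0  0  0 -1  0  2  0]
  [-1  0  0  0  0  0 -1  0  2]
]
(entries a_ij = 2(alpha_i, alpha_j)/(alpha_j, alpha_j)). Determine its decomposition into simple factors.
C_3 (sp(6)) + E_6

The diagram associated to this matrix has two connected components: the simple roots {alpha_1, alpha_7, alpha_9} form a chain of 3 nodes with a double edge at one end; the terminal node there is the unique long simple root (C_3), and {alpha_2, alpha_3, alpha_4, alpha_5, alpha_6, alpha_8} form a chain of 5 nodes with one extra node attached to the third node from one end (E_6). A semisimple Lie algebra decomposes uniquely as the direct sum of simple ideals, one per connected component of its Dynkin diagram, so g ≅ C_3 ⊕ E_6 (dimension 21 + 78 = 99).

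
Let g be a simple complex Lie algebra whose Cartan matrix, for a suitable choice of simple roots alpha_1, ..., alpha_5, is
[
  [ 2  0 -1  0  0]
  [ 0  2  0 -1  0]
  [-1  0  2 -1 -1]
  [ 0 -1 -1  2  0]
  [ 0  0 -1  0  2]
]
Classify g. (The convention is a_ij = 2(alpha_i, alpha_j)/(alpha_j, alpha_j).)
D_5

The matrix has rank 5 with 2's on the diagonal. Reading the off-diagonal entries as Dynkin edges (a single edge where a_ij = a_ji = -1; a double or triple edge where a_ij * a_ji = 2 or 3), the diagram is a chain of 3 nodes with a fork of two nodes at one end (D_5). One simple-root ordering that puts it in standard form is (alpha_2, alpha_4, alpha_3, alpha_5, alpha_1). So the algebra is type D_5, i.e. so(10).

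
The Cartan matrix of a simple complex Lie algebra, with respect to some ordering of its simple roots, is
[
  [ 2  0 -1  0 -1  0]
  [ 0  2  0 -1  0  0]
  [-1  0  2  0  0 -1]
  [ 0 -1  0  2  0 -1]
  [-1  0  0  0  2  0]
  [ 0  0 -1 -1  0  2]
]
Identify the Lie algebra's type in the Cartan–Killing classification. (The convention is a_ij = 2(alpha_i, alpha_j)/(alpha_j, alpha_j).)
The matrix has rank 6 with 2's on the diagonal. Reading the off-diagonal entries as Dynkin edges (a single edge where a_ij = a_ji = -1; a double or triple edge where a_ij * a_ji = 2 or 3), the diagram is a chain of 6 nodes with single edges (A_6). One simple-root ordering that puts it in standard form is (alpha_2, alpha_4, alpha_6, alpha_3, alpha_1, alpha_5). So the algebra is type A_6, i.e. sl(7).

type A_6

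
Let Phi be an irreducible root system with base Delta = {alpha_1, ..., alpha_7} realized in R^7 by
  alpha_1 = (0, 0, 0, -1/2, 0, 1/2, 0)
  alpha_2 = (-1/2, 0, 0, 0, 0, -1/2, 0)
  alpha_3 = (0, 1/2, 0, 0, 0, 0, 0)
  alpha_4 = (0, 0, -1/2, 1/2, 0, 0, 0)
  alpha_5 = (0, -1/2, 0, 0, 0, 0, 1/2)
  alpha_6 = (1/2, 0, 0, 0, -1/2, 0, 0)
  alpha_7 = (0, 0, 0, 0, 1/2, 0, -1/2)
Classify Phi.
B_7

Compute the Cartan integers a_ij = 2(alpha_i, alpha_j)/(alpha_j, alpha_j); the resulting 7x7 Cartan matrix is
[[2, -1, 0, -1, 0, 0, 0], [-1, 2, 0, 0, 0, -1, 0], [0, 0, 2, 0, -1, 0, 0], [-1, 0, 0, 2, 0, 0, 0], [0, 0, -2, 0, 2, 0, -1], [0, -1, 0, 0, 0, 2, -1], [0, 0, 0, 0, -1, -1, 2]].
The roots have two lengths (squared-length ratio 2:1); the short ones are alpha_{3}. The associated Dynkin diagram is a chain of 7 nodes with a double edge at one end; the terminal node there is the unique short simple root (B_7), so the type is B_7 (the algebra so(15)).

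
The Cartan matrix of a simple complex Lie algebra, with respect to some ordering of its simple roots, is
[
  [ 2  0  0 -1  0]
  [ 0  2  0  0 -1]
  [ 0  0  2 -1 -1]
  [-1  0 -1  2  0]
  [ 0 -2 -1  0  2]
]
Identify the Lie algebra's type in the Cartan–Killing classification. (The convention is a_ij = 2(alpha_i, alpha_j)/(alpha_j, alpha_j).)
B5

The matrix has rank 5 with 2's on the diagonal. Reading the off-diagonal entries as Dynkin edges (a single edge where a_ij = a_ji = -1; a double or triple edge where a_ij * a_ji = 2 or 3), the diagram is a chain of 5 nodes with a double edge at one end; the terminal node there is the unique short simple root (B_5). One simple-root ordering that puts it in standard form is (alpha_1, alpha_4, alpha_3, alpha_5, alpha_2). So the algebra is type B_5, i.e. so(11).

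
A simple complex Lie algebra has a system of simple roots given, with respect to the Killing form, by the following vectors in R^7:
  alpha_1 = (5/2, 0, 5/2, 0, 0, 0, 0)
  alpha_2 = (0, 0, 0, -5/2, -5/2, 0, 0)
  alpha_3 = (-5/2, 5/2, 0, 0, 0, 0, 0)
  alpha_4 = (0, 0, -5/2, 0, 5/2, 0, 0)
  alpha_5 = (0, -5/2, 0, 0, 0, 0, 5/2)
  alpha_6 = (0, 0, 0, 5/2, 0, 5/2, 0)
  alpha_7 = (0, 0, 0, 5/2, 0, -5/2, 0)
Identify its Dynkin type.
D_7

Compute the Cartan integers a_ij = 2(alpha_i, alpha_j)/(alpha_j, alpha_j); the resulting 7x7 Cartan matrix is
[[2, 0, -1, -1, 0, 0, 0], [0, 2, 0, -1, 0, -1, -1], [-1, 0, 2, 0, -1, 0, 0], [-1, -1, 0, 2, 0, 0, 0], [0, 0, -1, 0, 2, 0, 0], [0, -1, 0, 0, 0, 2, 0], [0, -1, 0, 0, 0, 0, 2]].
All simple roots have the same length, so the diagram is simply laced. The associated Dynkin diagram is a chain of 5 nodes with a fork of two nodes at one end (D_7), so the type is D_7 (the algebra so(14)).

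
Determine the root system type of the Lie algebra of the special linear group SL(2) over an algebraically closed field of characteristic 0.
This is sl(2), which has dimension 2^2 - 1 = 3 and rank 2 - 1 = 1 (a Cartan subalgebra is the diagonal traceless matrices). In the classification of classical Lie algebras, the special linear algebra sl(n+1) has type A_n; here n = 1, so the Dynkin diagram is a chain of 1 nodes with single edges (A_1). Hence the type is A_1.

A_1 (sl(2))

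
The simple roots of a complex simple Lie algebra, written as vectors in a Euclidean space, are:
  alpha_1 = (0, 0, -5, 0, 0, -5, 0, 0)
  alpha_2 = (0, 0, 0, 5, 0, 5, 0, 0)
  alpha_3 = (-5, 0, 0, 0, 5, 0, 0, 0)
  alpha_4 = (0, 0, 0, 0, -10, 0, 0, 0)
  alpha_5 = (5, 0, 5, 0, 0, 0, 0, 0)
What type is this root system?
Compute the Cartan integers a_ij = 2(alpha_i, alpha_j)/(alpha_j, alpha_j); the resulting 5x5 Cartan matrix is
[[2, -1, 0, 0, -1], [-1, 2, 0, 0, 0], [0, 0, 2, -1, -1], [0, 0, -2, 2, 0], [-1, 0, -1, 0, 2]].
The roots have two lengths (squared-length ratio 2:1); the short ones are alpha_{1,2,3,5}. The associated Dynkin diagram is a chain of 5 nodes with a double edge at one end; the terminal node there is the unique long simple root (C_5), so the type is C_5 (the algebra sp(10)).

C5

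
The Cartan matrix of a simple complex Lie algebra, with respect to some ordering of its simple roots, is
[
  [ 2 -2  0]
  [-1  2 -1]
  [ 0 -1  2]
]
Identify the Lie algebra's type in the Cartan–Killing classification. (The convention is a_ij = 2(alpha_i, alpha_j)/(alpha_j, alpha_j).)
C_3 (sp(6))

The matrix has rank 3 with 2's on the diagonal. Reading the off-diagonal entries as Dynkin edges (a single edge where a_ij = a_ji = -1; a double or triple edge where a_ij * a_ji = 2 or 3), the diagram is a chain of 3 nodes with a double edge at one end; the terminal node there is the unique long simple root (C_3). One simple-root ordering that puts it in standard form is (alpha_3, alpha_2, alpha_1). So the algebra is type C_3, i.e. sp(6).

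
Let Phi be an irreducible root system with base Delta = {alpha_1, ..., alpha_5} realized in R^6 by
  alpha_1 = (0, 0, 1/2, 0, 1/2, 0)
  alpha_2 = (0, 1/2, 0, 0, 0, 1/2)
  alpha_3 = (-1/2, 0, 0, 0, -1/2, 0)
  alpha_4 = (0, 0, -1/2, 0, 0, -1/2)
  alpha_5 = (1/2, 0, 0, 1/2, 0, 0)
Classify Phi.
Compute the Cartan integers a_ij = 2(alpha_i, alpha_j)/(alpha_j, alpha_j); the resulting 5x5 Cartan matrix is
[[2, 0, -1, -1, 0], [0, 2, 0, -1, 0], [-1, 0, 2, 0, -1], [-1, -1, 0, 2, 0], [0, 0, -1, 0, 2]].
All simple roots have the same length, so the diagram is simply laced. The associated Dynkin diagram is a chain of 5 nodes with single edges (A_5), so the type is A_5 (the algebra sl(6)).

type A_5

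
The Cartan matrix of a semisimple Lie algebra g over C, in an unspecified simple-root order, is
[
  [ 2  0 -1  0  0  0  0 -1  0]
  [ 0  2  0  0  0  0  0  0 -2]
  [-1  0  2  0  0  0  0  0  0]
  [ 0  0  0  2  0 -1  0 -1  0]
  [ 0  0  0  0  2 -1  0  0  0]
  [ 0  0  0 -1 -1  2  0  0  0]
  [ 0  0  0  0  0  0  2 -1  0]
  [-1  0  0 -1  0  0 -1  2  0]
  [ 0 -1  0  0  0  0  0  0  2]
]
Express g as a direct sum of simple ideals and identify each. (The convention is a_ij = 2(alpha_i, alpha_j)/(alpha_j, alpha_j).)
B2 + E7

The diagram associated to this matrix has two connected components: the simple roots {alpha_2, alpha_9} form a chain of 2 nodes with a double edge at one end; the terminal node there is the unique short simple root (B_2), and {alpha_1, alpha_3, alpha_4, alpha_5, alpha_6, alpha_7, alpha_8} form a chain of 6 nodes with one extra node attached to the third node from one end (E_7). A semisimple Lie algebra decomposes uniquely as the direct sum of simple ideals, one per connected component of its Dynkin diagram, so g ≅ B_2 ⊕ E_7 (dimension 10 + 133 = 143).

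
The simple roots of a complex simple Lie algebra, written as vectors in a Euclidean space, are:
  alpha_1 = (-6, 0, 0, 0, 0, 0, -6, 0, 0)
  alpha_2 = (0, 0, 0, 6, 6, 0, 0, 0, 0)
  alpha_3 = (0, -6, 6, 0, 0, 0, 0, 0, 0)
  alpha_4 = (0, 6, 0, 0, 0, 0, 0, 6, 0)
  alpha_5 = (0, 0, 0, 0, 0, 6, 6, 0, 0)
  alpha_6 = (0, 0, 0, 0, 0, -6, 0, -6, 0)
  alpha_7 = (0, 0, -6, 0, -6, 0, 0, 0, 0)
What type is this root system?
A_7 (sl(8))

Compute the Cartan integers a_ij = 2(alpha_i, alpha_j)/(alpha_j, alpha_j); the resulting 7x7 Cartan matrix is
[[2, 0, 0, 0, -1, 0, 0], [0, 2, 0, 0, 0, 0, -1], [0, 0, 2, -1, 0, 0, -1], [0, 0, -1, 2, 0, -1, 0], [-1, 0, 0, 0, 2, -1, 0], [0, 0, 0, -1, -1, 2, 0], [0, -1, -1, 0, 0, 0, 2]].
All simple roots have the same length, so the diagram is simply laced. The associated Dynkin diagram is a chain of 7 nodes with single edges (A_7), so the type is A_7 (the algebra sl(8)).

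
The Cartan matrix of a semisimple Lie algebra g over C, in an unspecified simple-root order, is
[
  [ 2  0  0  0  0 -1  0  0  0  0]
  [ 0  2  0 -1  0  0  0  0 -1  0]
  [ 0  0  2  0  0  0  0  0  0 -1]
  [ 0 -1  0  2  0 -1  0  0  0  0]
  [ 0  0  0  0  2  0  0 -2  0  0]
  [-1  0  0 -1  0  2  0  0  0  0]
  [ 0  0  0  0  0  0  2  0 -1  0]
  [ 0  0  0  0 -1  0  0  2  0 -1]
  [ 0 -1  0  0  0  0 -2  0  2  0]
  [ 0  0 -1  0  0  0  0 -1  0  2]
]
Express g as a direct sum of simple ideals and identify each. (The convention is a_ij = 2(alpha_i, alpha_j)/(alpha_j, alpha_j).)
The diagram associated to this matrix has two connected components: the simple roots {alpha_1, alpha_2, alpha_4, alpha_6, alpha_7, alpha_9} form a chain of 6 nodes with a double edge at one end; the terminal node there is the unique short simple root (B_6), and {alpha_3, alpha_5, alpha_8, alpha_10} form a chain of 4 nodes with a double edge at one end; the terminal node there is the unique long simple root (C_4). A semisimple Lie algebra decomposes uniquely as the direct sum of simple ideals, one per connected component of its Dynkin diagram, so g ≅ B_6 ⊕ C_4 (dimension 78 + 36 = 114).

type B_6 ⊕ type C_4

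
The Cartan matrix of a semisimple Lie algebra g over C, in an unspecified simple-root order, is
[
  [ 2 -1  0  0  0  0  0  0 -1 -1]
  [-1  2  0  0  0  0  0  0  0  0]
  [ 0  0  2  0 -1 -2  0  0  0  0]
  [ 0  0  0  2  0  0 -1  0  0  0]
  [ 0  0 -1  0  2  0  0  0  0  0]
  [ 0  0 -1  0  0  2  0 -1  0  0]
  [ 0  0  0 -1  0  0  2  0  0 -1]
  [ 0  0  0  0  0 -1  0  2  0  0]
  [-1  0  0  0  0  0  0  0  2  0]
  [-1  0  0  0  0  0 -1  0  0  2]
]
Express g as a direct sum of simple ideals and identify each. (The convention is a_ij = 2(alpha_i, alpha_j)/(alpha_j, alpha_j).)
D_6 (so(12)) + F_4

The diagram associated to this matrix has two connected components: the simple roots {alpha_1, alpha_2, alpha_4, alpha_7, alpha_9, alpha_10} form a chain of 4 nodes with a fork of two nodes at one end (D_6), and {alpha_3, alpha_5, alpha_6, alpha_8} form a chain of 4 nodes with a double edge between the middle two (F_4). A semisimple Lie algebra decomposes uniquely as the direct sum of simple ideals, one per connected component of its Dynkin diagram, so g ≅ D_6 ⊕ F_4 (dimension 66 + 52 = 118).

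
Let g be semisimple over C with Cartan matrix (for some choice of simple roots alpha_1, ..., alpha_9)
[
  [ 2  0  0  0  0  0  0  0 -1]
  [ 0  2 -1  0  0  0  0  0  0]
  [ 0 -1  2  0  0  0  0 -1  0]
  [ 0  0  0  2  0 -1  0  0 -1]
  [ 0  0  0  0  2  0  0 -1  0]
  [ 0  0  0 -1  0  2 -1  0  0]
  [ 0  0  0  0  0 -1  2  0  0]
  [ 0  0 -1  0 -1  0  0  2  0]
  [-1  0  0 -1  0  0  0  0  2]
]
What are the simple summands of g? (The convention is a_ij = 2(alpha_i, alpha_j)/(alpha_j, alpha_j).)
The diagram associated to this matrix has two connected components: the simple roots {alpha_2, alpha_3, alpha_5, alpha_8} form a chain of 4 nodes with single edges (A_4), and {alpha_1, alpha_4, alpha_6, alpha_7, alpha_9} form a chain of 5 nodes with single edges (A_5). A semisimple Lie algebra decomposes uniquely as the direct sum of simple ideals, one per connected component of its Dynkin diagram, so g ≅ A_4 ⊕ A_5 (dimension 24 + 35 = 59).

type A_4 + type A_5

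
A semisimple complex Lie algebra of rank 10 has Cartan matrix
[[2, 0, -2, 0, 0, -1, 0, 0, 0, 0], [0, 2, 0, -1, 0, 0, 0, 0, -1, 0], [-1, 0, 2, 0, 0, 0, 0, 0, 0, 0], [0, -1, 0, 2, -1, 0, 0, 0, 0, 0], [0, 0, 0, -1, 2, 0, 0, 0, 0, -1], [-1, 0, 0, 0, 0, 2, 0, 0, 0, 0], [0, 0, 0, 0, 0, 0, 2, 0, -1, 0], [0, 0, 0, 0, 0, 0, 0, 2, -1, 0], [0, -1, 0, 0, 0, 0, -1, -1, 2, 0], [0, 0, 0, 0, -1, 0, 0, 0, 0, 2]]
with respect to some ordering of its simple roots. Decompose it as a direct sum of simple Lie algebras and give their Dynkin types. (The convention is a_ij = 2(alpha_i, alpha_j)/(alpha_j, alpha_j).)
The diagram associated to this matrix has two connected components: the simple roots {alpha_1, alpha_3, alpha_6} form a chain of 3 nodes with a double edge at one end; the terminal node there is the unique short simple root (B_3), and {alpha_2, alpha_4, alpha_5, alpha_7, alpha_8, alpha_9, alpha_10} form a chain of 5 nodes with a fork of two nodes at one end (D_7). A semisimple Lie algebra decomposes uniquely as the direct sum of simple ideals, one per connected component of its Dynkin diagram, so g ≅ B_3 ⊕ D_7 (dimension 21 + 91 = 112).

type B_3 ⊕ type D_7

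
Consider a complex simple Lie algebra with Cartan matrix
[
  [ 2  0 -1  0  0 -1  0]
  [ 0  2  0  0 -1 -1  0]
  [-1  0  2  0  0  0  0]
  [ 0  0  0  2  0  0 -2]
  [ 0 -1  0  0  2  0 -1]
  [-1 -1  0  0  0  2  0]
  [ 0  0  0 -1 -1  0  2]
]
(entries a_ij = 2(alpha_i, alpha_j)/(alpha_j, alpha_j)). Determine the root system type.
The matrix has rank 7 with 2's on the diagonal. Reading the off-diagonal entries as Dynkin edges (a single edge where a_ij = a_ji = -1; a double or triple edge where a_ij * a_ji = 2 or 3), the diagram is a chain of 7 nodes with a double edge at one end; the terminal node there is the unique long simple root (C_7). One simple-root ordering that puts it in standard form is (alpha_3, alpha_1, alpha_6, alpha_2, alpha_5, alpha_7, alpha_4). So the algebra is type C_7, i.e. sp(14).

C_7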